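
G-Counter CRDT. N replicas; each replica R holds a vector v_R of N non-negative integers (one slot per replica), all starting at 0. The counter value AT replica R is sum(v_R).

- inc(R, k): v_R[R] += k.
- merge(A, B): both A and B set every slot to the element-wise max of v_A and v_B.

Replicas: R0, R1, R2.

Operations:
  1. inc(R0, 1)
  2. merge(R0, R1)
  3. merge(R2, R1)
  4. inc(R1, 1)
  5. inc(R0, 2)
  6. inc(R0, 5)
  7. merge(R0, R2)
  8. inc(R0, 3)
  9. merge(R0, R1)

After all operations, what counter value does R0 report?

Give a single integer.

Op 1: inc R0 by 1 -> R0=(1,0,0) value=1
Op 2: merge R0<->R1 -> R0=(1,0,0) R1=(1,0,0)
Op 3: merge R2<->R1 -> R2=(1,0,0) R1=(1,0,0)
Op 4: inc R1 by 1 -> R1=(1,1,0) value=2
Op 5: inc R0 by 2 -> R0=(3,0,0) value=3
Op 6: inc R0 by 5 -> R0=(8,0,0) value=8
Op 7: merge R0<->R2 -> R0=(8,0,0) R2=(8,0,0)
Op 8: inc R0 by 3 -> R0=(11,0,0) value=11
Op 9: merge R0<->R1 -> R0=(11,1,0) R1=(11,1,0)

Answer: 12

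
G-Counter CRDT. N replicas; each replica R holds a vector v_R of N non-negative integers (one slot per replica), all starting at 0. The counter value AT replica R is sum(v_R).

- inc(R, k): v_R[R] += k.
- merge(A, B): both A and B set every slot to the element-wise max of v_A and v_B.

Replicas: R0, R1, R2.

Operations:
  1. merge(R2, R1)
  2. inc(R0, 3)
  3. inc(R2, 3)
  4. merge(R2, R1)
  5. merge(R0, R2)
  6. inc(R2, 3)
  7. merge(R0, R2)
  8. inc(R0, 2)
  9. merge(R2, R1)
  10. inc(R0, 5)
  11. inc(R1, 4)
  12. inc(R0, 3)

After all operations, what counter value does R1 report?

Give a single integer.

Op 1: merge R2<->R1 -> R2=(0,0,0) R1=(0,0,0)
Op 2: inc R0 by 3 -> R0=(3,0,0) value=3
Op 3: inc R2 by 3 -> R2=(0,0,3) value=3
Op 4: merge R2<->R1 -> R2=(0,0,3) R1=(0,0,3)
Op 5: merge R0<->R2 -> R0=(3,0,3) R2=(3,0,3)
Op 6: inc R2 by 3 -> R2=(3,0,6) value=9
Op 7: merge R0<->R2 -> R0=(3,0,6) R2=(3,0,6)
Op 8: inc R0 by 2 -> R0=(5,0,6) value=11
Op 9: merge R2<->R1 -> R2=(3,0,6) R1=(3,0,6)
Op 10: inc R0 by 5 -> R0=(10,0,6) value=16
Op 11: inc R1 by 4 -> R1=(3,4,6) value=13
Op 12: inc R0 by 3 -> R0=(13,0,6) value=19

Answer: 13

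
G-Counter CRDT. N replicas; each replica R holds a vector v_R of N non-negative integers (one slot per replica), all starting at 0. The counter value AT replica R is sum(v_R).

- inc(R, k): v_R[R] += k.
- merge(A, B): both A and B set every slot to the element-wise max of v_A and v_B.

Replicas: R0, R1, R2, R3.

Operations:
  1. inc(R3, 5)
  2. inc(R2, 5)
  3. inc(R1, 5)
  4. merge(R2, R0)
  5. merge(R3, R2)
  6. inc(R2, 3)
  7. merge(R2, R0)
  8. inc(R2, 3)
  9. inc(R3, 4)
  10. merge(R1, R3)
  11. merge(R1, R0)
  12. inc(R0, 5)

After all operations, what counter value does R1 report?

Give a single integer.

Op 1: inc R3 by 5 -> R3=(0,0,0,5) value=5
Op 2: inc R2 by 5 -> R2=(0,0,5,0) value=5
Op 3: inc R1 by 5 -> R1=(0,5,0,0) value=5
Op 4: merge R2<->R0 -> R2=(0,0,5,0) R0=(0,0,5,0)
Op 5: merge R3<->R2 -> R3=(0,0,5,5) R2=(0,0,5,5)
Op 6: inc R2 by 3 -> R2=(0,0,8,5) value=13
Op 7: merge R2<->R0 -> R2=(0,0,8,5) R0=(0,0,8,5)
Op 8: inc R2 by 3 -> R2=(0,0,11,5) value=16
Op 9: inc R3 by 4 -> R3=(0,0,5,9) value=14
Op 10: merge R1<->R3 -> R1=(0,5,5,9) R3=(0,5,5,9)
Op 11: merge R1<->R0 -> R1=(0,5,8,9) R0=(0,5,8,9)
Op 12: inc R0 by 5 -> R0=(5,5,8,9) value=27

Answer: 22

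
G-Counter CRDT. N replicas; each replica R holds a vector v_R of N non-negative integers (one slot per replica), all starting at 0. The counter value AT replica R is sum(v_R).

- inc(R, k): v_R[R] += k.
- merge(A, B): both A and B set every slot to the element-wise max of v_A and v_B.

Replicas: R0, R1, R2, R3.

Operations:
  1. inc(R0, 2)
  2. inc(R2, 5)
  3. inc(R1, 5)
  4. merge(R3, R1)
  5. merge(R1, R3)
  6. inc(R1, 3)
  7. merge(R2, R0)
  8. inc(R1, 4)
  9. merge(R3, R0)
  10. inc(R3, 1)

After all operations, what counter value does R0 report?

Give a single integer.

Op 1: inc R0 by 2 -> R0=(2,0,0,0) value=2
Op 2: inc R2 by 5 -> R2=(0,0,5,0) value=5
Op 3: inc R1 by 5 -> R1=(0,5,0,0) value=5
Op 4: merge R3<->R1 -> R3=(0,5,0,0) R1=(0,5,0,0)
Op 5: merge R1<->R3 -> R1=(0,5,0,0) R3=(0,5,0,0)
Op 6: inc R1 by 3 -> R1=(0,8,0,0) value=8
Op 7: merge R2<->R0 -> R2=(2,0,5,0) R0=(2,0,5,0)
Op 8: inc R1 by 4 -> R1=(0,12,0,0) value=12
Op 9: merge R3<->R0 -> R3=(2,5,5,0) R0=(2,5,5,0)
Op 10: inc R3 by 1 -> R3=(2,5,5,1) value=13

Answer: 12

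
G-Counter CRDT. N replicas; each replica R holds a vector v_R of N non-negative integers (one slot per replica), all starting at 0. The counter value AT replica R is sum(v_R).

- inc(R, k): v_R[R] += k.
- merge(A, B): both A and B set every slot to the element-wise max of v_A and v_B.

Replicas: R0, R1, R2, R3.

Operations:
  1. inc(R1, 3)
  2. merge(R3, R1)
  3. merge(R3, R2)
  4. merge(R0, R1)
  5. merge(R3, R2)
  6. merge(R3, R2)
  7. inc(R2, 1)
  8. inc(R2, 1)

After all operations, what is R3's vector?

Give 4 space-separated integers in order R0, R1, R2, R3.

Answer: 0 3 0 0

Derivation:
Op 1: inc R1 by 3 -> R1=(0,3,0,0) value=3
Op 2: merge R3<->R1 -> R3=(0,3,0,0) R1=(0,3,0,0)
Op 3: merge R3<->R2 -> R3=(0,3,0,0) R2=(0,3,0,0)
Op 4: merge R0<->R1 -> R0=(0,3,0,0) R1=(0,3,0,0)
Op 5: merge R3<->R2 -> R3=(0,3,0,0) R2=(0,3,0,0)
Op 6: merge R3<->R2 -> R3=(0,3,0,0) R2=(0,3,0,0)
Op 7: inc R2 by 1 -> R2=(0,3,1,0) value=4
Op 8: inc R2 by 1 -> R2=(0,3,2,0) value=5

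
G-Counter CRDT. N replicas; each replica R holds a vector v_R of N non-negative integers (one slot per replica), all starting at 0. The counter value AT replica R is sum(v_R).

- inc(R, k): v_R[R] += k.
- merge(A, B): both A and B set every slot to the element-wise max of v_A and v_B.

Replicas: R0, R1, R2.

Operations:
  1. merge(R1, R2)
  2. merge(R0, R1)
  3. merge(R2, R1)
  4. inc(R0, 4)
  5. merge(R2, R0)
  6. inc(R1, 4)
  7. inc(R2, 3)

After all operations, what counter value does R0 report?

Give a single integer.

Answer: 4

Derivation:
Op 1: merge R1<->R2 -> R1=(0,0,0) R2=(0,0,0)
Op 2: merge R0<->R1 -> R0=(0,0,0) R1=(0,0,0)
Op 3: merge R2<->R1 -> R2=(0,0,0) R1=(0,0,0)
Op 4: inc R0 by 4 -> R0=(4,0,0) value=4
Op 5: merge R2<->R0 -> R2=(4,0,0) R0=(4,0,0)
Op 6: inc R1 by 4 -> R1=(0,4,0) value=4
Op 7: inc R2 by 3 -> R2=(4,0,3) value=7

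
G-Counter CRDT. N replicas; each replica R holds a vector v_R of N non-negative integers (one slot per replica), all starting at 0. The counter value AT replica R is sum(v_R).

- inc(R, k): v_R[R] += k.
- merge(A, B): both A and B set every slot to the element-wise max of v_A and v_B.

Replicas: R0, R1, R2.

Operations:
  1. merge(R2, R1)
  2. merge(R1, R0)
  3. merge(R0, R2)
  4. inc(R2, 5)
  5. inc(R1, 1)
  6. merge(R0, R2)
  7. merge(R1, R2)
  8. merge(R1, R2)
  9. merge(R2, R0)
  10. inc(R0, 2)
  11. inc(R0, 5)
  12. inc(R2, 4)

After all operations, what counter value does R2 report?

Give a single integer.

Answer: 10

Derivation:
Op 1: merge R2<->R1 -> R2=(0,0,0) R1=(0,0,0)
Op 2: merge R1<->R0 -> R1=(0,0,0) R0=(0,0,0)
Op 3: merge R0<->R2 -> R0=(0,0,0) R2=(0,0,0)
Op 4: inc R2 by 5 -> R2=(0,0,5) value=5
Op 5: inc R1 by 1 -> R1=(0,1,0) value=1
Op 6: merge R0<->R2 -> R0=(0,0,5) R2=(0,0,5)
Op 7: merge R1<->R2 -> R1=(0,1,5) R2=(0,1,5)
Op 8: merge R1<->R2 -> R1=(0,1,5) R2=(0,1,5)
Op 9: merge R2<->R0 -> R2=(0,1,5) R0=(0,1,5)
Op 10: inc R0 by 2 -> R0=(2,1,5) value=8
Op 11: inc R0 by 5 -> R0=(7,1,5) value=13
Op 12: inc R2 by 4 -> R2=(0,1,9) value=10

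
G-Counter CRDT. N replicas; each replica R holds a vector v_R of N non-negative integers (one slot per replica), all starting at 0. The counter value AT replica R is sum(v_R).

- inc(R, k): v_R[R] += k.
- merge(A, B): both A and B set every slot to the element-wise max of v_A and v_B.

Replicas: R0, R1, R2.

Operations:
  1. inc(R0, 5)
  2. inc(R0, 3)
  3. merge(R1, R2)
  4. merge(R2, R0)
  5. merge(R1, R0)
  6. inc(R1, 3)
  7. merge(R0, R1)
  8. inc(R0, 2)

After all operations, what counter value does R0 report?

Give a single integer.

Answer: 13

Derivation:
Op 1: inc R0 by 5 -> R0=(5,0,0) value=5
Op 2: inc R0 by 3 -> R0=(8,0,0) value=8
Op 3: merge R1<->R2 -> R1=(0,0,0) R2=(0,0,0)
Op 4: merge R2<->R0 -> R2=(8,0,0) R0=(8,0,0)
Op 5: merge R1<->R0 -> R1=(8,0,0) R0=(8,0,0)
Op 6: inc R1 by 3 -> R1=(8,3,0) value=11
Op 7: merge R0<->R1 -> R0=(8,3,0) R1=(8,3,0)
Op 8: inc R0 by 2 -> R0=(10,3,0) value=13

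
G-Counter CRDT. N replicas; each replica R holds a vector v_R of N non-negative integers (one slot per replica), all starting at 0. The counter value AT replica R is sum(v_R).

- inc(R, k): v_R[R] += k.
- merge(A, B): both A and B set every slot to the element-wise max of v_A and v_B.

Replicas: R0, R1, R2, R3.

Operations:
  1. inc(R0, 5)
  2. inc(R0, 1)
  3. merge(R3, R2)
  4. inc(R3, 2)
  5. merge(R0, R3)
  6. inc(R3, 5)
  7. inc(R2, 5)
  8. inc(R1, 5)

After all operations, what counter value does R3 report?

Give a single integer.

Op 1: inc R0 by 5 -> R0=(5,0,0,0) value=5
Op 2: inc R0 by 1 -> R0=(6,0,0,0) value=6
Op 3: merge R3<->R2 -> R3=(0,0,0,0) R2=(0,0,0,0)
Op 4: inc R3 by 2 -> R3=(0,0,0,2) value=2
Op 5: merge R0<->R3 -> R0=(6,0,0,2) R3=(6,0,0,2)
Op 6: inc R3 by 5 -> R3=(6,0,0,7) value=13
Op 7: inc R2 by 5 -> R2=(0,0,5,0) value=5
Op 8: inc R1 by 5 -> R1=(0,5,0,0) value=5

Answer: 13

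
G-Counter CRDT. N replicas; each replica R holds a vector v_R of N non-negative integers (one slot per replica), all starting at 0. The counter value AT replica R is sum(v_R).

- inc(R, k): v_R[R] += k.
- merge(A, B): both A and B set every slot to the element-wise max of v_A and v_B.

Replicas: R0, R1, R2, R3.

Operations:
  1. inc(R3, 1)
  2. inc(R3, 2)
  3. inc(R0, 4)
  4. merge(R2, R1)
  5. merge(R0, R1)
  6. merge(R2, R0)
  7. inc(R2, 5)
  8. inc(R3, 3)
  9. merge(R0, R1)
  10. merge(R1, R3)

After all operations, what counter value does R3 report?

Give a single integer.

Answer: 10

Derivation:
Op 1: inc R3 by 1 -> R3=(0,0,0,1) value=1
Op 2: inc R3 by 2 -> R3=(0,0,0,3) value=3
Op 3: inc R0 by 4 -> R0=(4,0,0,0) value=4
Op 4: merge R2<->R1 -> R2=(0,0,0,0) R1=(0,0,0,0)
Op 5: merge R0<->R1 -> R0=(4,0,0,0) R1=(4,0,0,0)
Op 6: merge R2<->R0 -> R2=(4,0,0,0) R0=(4,0,0,0)
Op 7: inc R2 by 5 -> R2=(4,0,5,0) value=9
Op 8: inc R3 by 3 -> R3=(0,0,0,6) value=6
Op 9: merge R0<->R1 -> R0=(4,0,0,0) R1=(4,0,0,0)
Op 10: merge R1<->R3 -> R1=(4,0,0,6) R3=(4,0,0,6)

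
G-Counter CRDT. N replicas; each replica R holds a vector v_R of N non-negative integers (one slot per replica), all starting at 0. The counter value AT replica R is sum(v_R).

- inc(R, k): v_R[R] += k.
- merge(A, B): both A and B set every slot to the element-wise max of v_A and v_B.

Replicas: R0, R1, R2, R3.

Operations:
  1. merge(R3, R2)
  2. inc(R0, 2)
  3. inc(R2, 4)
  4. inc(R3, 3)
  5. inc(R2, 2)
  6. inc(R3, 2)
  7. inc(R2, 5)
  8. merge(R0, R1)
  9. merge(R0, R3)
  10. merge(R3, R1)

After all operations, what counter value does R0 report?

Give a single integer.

Answer: 7

Derivation:
Op 1: merge R3<->R2 -> R3=(0,0,0,0) R2=(0,0,0,0)
Op 2: inc R0 by 2 -> R0=(2,0,0,0) value=2
Op 3: inc R2 by 4 -> R2=(0,0,4,0) value=4
Op 4: inc R3 by 3 -> R3=(0,0,0,3) value=3
Op 5: inc R2 by 2 -> R2=(0,0,6,0) value=6
Op 6: inc R3 by 2 -> R3=(0,0,0,5) value=5
Op 7: inc R2 by 5 -> R2=(0,0,11,0) value=11
Op 8: merge R0<->R1 -> R0=(2,0,0,0) R1=(2,0,0,0)
Op 9: merge R0<->R3 -> R0=(2,0,0,5) R3=(2,0,0,5)
Op 10: merge R3<->R1 -> R3=(2,0,0,5) R1=(2,0,0,5)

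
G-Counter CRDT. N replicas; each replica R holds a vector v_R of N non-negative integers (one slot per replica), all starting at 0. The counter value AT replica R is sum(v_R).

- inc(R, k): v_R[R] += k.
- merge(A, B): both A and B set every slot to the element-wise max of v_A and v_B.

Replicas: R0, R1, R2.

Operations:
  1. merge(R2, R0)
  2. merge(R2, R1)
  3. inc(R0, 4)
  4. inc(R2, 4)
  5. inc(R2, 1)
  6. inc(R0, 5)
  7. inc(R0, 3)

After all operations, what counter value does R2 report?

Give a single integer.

Answer: 5

Derivation:
Op 1: merge R2<->R0 -> R2=(0,0,0) R0=(0,0,0)
Op 2: merge R2<->R1 -> R2=(0,0,0) R1=(0,0,0)
Op 3: inc R0 by 4 -> R0=(4,0,0) value=4
Op 4: inc R2 by 4 -> R2=(0,0,4) value=4
Op 5: inc R2 by 1 -> R2=(0,0,5) value=5
Op 6: inc R0 by 5 -> R0=(9,0,0) value=9
Op 7: inc R0 by 3 -> R0=(12,0,0) value=12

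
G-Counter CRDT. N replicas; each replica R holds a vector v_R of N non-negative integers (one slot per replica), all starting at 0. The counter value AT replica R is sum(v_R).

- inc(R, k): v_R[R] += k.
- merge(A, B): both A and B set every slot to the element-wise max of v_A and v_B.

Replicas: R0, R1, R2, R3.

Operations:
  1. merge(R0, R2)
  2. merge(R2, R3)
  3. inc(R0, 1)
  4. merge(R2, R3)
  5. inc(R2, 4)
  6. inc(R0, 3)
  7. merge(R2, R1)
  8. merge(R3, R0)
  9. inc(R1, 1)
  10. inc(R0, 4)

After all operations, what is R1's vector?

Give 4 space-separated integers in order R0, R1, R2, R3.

Answer: 0 1 4 0

Derivation:
Op 1: merge R0<->R2 -> R0=(0,0,0,0) R2=(0,0,0,0)
Op 2: merge R2<->R3 -> R2=(0,0,0,0) R3=(0,0,0,0)
Op 3: inc R0 by 1 -> R0=(1,0,0,0) value=1
Op 4: merge R2<->R3 -> R2=(0,0,0,0) R3=(0,0,0,0)
Op 5: inc R2 by 4 -> R2=(0,0,4,0) value=4
Op 6: inc R0 by 3 -> R0=(4,0,0,0) value=4
Op 7: merge R2<->R1 -> R2=(0,0,4,0) R1=(0,0,4,0)
Op 8: merge R3<->R0 -> R3=(4,0,0,0) R0=(4,0,0,0)
Op 9: inc R1 by 1 -> R1=(0,1,4,0) value=5
Op 10: inc R0 by 4 -> R0=(8,0,0,0) value=8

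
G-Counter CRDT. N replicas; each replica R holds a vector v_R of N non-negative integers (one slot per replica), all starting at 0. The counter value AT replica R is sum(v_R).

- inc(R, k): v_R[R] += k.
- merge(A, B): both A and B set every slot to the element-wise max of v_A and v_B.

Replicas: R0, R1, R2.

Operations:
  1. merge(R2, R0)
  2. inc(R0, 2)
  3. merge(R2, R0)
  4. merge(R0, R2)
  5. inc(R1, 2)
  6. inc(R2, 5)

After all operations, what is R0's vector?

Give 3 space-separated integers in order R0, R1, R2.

Op 1: merge R2<->R0 -> R2=(0,0,0) R0=(0,0,0)
Op 2: inc R0 by 2 -> R0=(2,0,0) value=2
Op 3: merge R2<->R0 -> R2=(2,0,0) R0=(2,0,0)
Op 4: merge R0<->R2 -> R0=(2,0,0) R2=(2,0,0)
Op 5: inc R1 by 2 -> R1=(0,2,0) value=2
Op 6: inc R2 by 5 -> R2=(2,0,5) value=7

Answer: 2 0 0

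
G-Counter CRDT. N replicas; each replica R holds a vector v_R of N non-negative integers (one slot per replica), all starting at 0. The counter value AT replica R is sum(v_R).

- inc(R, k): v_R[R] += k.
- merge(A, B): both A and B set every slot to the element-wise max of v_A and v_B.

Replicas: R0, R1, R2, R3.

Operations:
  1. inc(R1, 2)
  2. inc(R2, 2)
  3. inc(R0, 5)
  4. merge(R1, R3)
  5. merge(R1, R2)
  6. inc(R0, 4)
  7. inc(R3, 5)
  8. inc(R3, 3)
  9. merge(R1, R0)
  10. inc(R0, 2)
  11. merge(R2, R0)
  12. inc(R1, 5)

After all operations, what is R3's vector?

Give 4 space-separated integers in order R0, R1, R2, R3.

Op 1: inc R1 by 2 -> R1=(0,2,0,0) value=2
Op 2: inc R2 by 2 -> R2=(0,0,2,0) value=2
Op 3: inc R0 by 5 -> R0=(5,0,0,0) value=5
Op 4: merge R1<->R3 -> R1=(0,2,0,0) R3=(0,2,0,0)
Op 5: merge R1<->R2 -> R1=(0,2,2,0) R2=(0,2,2,0)
Op 6: inc R0 by 4 -> R0=(9,0,0,0) value=9
Op 7: inc R3 by 5 -> R3=(0,2,0,5) value=7
Op 8: inc R3 by 3 -> R3=(0,2,0,8) value=10
Op 9: merge R1<->R0 -> R1=(9,2,2,0) R0=(9,2,2,0)
Op 10: inc R0 by 2 -> R0=(11,2,2,0) value=15
Op 11: merge R2<->R0 -> R2=(11,2,2,0) R0=(11,2,2,0)
Op 12: inc R1 by 5 -> R1=(9,7,2,0) value=18

Answer: 0 2 0 8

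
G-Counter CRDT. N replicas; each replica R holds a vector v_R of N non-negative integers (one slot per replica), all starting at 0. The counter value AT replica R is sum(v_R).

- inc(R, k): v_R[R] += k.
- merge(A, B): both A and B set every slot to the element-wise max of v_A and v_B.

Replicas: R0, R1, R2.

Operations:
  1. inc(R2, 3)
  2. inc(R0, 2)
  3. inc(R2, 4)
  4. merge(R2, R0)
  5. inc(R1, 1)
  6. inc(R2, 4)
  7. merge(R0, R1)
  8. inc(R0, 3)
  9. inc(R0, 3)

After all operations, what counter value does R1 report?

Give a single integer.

Op 1: inc R2 by 3 -> R2=(0,0,3) value=3
Op 2: inc R0 by 2 -> R0=(2,0,0) value=2
Op 3: inc R2 by 4 -> R2=(0,0,7) value=7
Op 4: merge R2<->R0 -> R2=(2,0,7) R0=(2,0,7)
Op 5: inc R1 by 1 -> R1=(0,1,0) value=1
Op 6: inc R2 by 4 -> R2=(2,0,11) value=13
Op 7: merge R0<->R1 -> R0=(2,1,7) R1=(2,1,7)
Op 8: inc R0 by 3 -> R0=(5,1,7) value=13
Op 9: inc R0 by 3 -> R0=(8,1,7) value=16

Answer: 10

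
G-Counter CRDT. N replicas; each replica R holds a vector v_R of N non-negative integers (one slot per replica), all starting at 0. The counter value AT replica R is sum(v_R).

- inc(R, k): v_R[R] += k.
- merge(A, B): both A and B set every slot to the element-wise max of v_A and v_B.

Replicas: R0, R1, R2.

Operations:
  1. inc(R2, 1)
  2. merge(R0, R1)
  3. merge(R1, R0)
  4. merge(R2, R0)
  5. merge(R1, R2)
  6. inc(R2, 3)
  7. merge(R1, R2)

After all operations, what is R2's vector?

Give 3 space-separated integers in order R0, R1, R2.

Op 1: inc R2 by 1 -> R2=(0,0,1) value=1
Op 2: merge R0<->R1 -> R0=(0,0,0) R1=(0,0,0)
Op 3: merge R1<->R0 -> R1=(0,0,0) R0=(0,0,0)
Op 4: merge R2<->R0 -> R2=(0,0,1) R0=(0,0,1)
Op 5: merge R1<->R2 -> R1=(0,0,1) R2=(0,0,1)
Op 6: inc R2 by 3 -> R2=(0,0,4) value=4
Op 7: merge R1<->R2 -> R1=(0,0,4) R2=(0,0,4)

Answer: 0 0 4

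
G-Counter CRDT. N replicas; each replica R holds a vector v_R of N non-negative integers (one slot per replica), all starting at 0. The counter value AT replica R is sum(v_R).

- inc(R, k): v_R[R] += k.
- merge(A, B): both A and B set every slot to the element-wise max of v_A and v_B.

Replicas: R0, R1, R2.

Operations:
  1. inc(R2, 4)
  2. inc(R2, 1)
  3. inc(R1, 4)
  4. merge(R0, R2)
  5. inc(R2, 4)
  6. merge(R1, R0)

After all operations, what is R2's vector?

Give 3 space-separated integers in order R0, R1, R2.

Op 1: inc R2 by 4 -> R2=(0,0,4) value=4
Op 2: inc R2 by 1 -> R2=(0,0,5) value=5
Op 3: inc R1 by 4 -> R1=(0,4,0) value=4
Op 4: merge R0<->R2 -> R0=(0,0,5) R2=(0,0,5)
Op 5: inc R2 by 4 -> R2=(0,0,9) value=9
Op 6: merge R1<->R0 -> R1=(0,4,5) R0=(0,4,5)

Answer: 0 0 9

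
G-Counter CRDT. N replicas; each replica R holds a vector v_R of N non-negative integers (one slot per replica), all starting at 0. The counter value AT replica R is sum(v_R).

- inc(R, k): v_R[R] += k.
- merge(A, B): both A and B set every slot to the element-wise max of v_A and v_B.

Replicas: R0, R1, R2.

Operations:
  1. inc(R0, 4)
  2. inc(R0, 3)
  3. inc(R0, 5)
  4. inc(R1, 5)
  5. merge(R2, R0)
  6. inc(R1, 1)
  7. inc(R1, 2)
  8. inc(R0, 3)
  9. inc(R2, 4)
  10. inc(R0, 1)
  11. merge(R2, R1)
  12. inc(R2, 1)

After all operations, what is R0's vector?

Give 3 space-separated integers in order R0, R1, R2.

Op 1: inc R0 by 4 -> R0=(4,0,0) value=4
Op 2: inc R0 by 3 -> R0=(7,0,0) value=7
Op 3: inc R0 by 5 -> R0=(12,0,0) value=12
Op 4: inc R1 by 5 -> R1=(0,5,0) value=5
Op 5: merge R2<->R0 -> R2=(12,0,0) R0=(12,0,0)
Op 6: inc R1 by 1 -> R1=(0,6,0) value=6
Op 7: inc R1 by 2 -> R1=(0,8,0) value=8
Op 8: inc R0 by 3 -> R0=(15,0,0) value=15
Op 9: inc R2 by 4 -> R2=(12,0,4) value=16
Op 10: inc R0 by 1 -> R0=(16,0,0) value=16
Op 11: merge R2<->R1 -> R2=(12,8,4) R1=(12,8,4)
Op 12: inc R2 by 1 -> R2=(12,8,5) value=25

Answer: 16 0 0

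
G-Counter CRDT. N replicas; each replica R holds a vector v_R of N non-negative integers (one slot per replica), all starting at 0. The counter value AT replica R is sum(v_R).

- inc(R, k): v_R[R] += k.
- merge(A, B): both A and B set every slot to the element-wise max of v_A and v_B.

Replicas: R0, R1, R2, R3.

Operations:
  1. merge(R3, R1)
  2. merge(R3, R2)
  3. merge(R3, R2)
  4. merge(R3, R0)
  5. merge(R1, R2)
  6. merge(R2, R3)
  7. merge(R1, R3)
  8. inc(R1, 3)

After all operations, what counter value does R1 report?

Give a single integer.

Answer: 3

Derivation:
Op 1: merge R3<->R1 -> R3=(0,0,0,0) R1=(0,0,0,0)
Op 2: merge R3<->R2 -> R3=(0,0,0,0) R2=(0,0,0,0)
Op 3: merge R3<->R2 -> R3=(0,0,0,0) R2=(0,0,0,0)
Op 4: merge R3<->R0 -> R3=(0,0,0,0) R0=(0,0,0,0)
Op 5: merge R1<->R2 -> R1=(0,0,0,0) R2=(0,0,0,0)
Op 6: merge R2<->R3 -> R2=(0,0,0,0) R3=(0,0,0,0)
Op 7: merge R1<->R3 -> R1=(0,0,0,0) R3=(0,0,0,0)
Op 8: inc R1 by 3 -> R1=(0,3,0,0) value=3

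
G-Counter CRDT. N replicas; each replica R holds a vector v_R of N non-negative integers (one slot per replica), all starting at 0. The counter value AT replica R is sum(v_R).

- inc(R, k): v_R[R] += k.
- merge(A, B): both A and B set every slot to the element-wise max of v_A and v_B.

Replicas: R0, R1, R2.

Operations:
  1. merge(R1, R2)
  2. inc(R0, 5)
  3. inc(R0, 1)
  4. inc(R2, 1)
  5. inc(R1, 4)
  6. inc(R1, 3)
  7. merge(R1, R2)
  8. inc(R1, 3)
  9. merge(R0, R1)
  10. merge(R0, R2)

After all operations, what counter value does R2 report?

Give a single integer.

Op 1: merge R1<->R2 -> R1=(0,0,0) R2=(0,0,0)
Op 2: inc R0 by 5 -> R0=(5,0,0) value=5
Op 3: inc R0 by 1 -> R0=(6,0,0) value=6
Op 4: inc R2 by 1 -> R2=(0,0,1) value=1
Op 5: inc R1 by 4 -> R1=(0,4,0) value=4
Op 6: inc R1 by 3 -> R1=(0,7,0) value=7
Op 7: merge R1<->R2 -> R1=(0,7,1) R2=(0,7,1)
Op 8: inc R1 by 3 -> R1=(0,10,1) value=11
Op 9: merge R0<->R1 -> R0=(6,10,1) R1=(6,10,1)
Op 10: merge R0<->R2 -> R0=(6,10,1) R2=(6,10,1)

Answer: 17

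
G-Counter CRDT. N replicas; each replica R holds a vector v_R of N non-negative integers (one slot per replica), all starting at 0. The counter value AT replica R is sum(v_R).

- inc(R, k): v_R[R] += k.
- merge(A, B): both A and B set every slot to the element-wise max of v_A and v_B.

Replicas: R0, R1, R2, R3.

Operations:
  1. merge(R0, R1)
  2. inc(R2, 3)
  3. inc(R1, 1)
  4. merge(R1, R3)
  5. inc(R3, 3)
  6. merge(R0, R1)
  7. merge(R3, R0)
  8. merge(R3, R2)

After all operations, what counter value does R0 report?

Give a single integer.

Op 1: merge R0<->R1 -> R0=(0,0,0,0) R1=(0,0,0,0)
Op 2: inc R2 by 3 -> R2=(0,0,3,0) value=3
Op 3: inc R1 by 1 -> R1=(0,1,0,0) value=1
Op 4: merge R1<->R3 -> R1=(0,1,0,0) R3=(0,1,0,0)
Op 5: inc R3 by 3 -> R3=(0,1,0,3) value=4
Op 6: merge R0<->R1 -> R0=(0,1,0,0) R1=(0,1,0,0)
Op 7: merge R3<->R0 -> R3=(0,1,0,3) R0=(0,1,0,3)
Op 8: merge R3<->R2 -> R3=(0,1,3,3) R2=(0,1,3,3)

Answer: 4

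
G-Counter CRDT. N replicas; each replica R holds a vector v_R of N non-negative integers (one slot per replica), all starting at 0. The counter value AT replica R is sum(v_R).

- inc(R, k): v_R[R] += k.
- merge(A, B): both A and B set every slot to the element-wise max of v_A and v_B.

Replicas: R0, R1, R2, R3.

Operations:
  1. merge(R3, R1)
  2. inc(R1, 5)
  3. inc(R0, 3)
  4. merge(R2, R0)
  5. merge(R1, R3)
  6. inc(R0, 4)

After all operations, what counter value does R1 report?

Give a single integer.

Op 1: merge R3<->R1 -> R3=(0,0,0,0) R1=(0,0,0,0)
Op 2: inc R1 by 5 -> R1=(0,5,0,0) value=5
Op 3: inc R0 by 3 -> R0=(3,0,0,0) value=3
Op 4: merge R2<->R0 -> R2=(3,0,0,0) R0=(3,0,0,0)
Op 5: merge R1<->R3 -> R1=(0,5,0,0) R3=(0,5,0,0)
Op 6: inc R0 by 4 -> R0=(7,0,0,0) value=7

Answer: 5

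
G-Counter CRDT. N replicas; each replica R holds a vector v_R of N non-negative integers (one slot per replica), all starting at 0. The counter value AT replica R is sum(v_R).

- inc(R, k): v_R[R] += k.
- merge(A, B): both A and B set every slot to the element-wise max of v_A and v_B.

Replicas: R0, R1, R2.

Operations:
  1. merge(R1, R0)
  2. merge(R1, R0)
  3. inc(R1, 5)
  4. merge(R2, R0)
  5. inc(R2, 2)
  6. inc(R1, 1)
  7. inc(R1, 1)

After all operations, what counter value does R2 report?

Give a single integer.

Answer: 2

Derivation:
Op 1: merge R1<->R0 -> R1=(0,0,0) R0=(0,0,0)
Op 2: merge R1<->R0 -> R1=(0,0,0) R0=(0,0,0)
Op 3: inc R1 by 5 -> R1=(0,5,0) value=5
Op 4: merge R2<->R0 -> R2=(0,0,0) R0=(0,0,0)
Op 5: inc R2 by 2 -> R2=(0,0,2) value=2
Op 6: inc R1 by 1 -> R1=(0,6,0) value=6
Op 7: inc R1 by 1 -> R1=(0,7,0) value=7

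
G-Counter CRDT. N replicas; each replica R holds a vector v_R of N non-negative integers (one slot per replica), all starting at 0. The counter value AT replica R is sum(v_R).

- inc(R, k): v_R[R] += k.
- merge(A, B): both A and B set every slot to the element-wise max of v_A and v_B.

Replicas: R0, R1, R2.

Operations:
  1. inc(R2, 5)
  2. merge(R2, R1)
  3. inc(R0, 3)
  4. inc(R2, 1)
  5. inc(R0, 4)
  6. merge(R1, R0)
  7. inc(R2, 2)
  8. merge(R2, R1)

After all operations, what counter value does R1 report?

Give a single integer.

Op 1: inc R2 by 5 -> R2=(0,0,5) value=5
Op 2: merge R2<->R1 -> R2=(0,0,5) R1=(0,0,5)
Op 3: inc R0 by 3 -> R0=(3,0,0) value=3
Op 4: inc R2 by 1 -> R2=(0,0,6) value=6
Op 5: inc R0 by 4 -> R0=(7,0,0) value=7
Op 6: merge R1<->R0 -> R1=(7,0,5) R0=(7,0,5)
Op 7: inc R2 by 2 -> R2=(0,0,8) value=8
Op 8: merge R2<->R1 -> R2=(7,0,8) R1=(7,0,8)

Answer: 15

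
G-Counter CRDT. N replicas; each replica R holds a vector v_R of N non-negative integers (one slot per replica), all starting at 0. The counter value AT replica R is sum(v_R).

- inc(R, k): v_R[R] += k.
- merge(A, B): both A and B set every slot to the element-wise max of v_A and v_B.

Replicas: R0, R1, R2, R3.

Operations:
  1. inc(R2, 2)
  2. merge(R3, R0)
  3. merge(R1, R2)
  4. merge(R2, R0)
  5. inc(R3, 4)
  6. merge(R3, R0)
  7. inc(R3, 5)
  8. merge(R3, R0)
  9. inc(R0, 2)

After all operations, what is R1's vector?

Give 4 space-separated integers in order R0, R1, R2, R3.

Answer: 0 0 2 0

Derivation:
Op 1: inc R2 by 2 -> R2=(0,0,2,0) value=2
Op 2: merge R3<->R0 -> R3=(0,0,0,0) R0=(0,0,0,0)
Op 3: merge R1<->R2 -> R1=(0,0,2,0) R2=(0,0,2,0)
Op 4: merge R2<->R0 -> R2=(0,0,2,0) R0=(0,0,2,0)
Op 5: inc R3 by 4 -> R3=(0,0,0,4) value=4
Op 6: merge R3<->R0 -> R3=(0,0,2,4) R0=(0,0,2,4)
Op 7: inc R3 by 5 -> R3=(0,0,2,9) value=11
Op 8: merge R3<->R0 -> R3=(0,0,2,9) R0=(0,0,2,9)
Op 9: inc R0 by 2 -> R0=(2,0,2,9) value=13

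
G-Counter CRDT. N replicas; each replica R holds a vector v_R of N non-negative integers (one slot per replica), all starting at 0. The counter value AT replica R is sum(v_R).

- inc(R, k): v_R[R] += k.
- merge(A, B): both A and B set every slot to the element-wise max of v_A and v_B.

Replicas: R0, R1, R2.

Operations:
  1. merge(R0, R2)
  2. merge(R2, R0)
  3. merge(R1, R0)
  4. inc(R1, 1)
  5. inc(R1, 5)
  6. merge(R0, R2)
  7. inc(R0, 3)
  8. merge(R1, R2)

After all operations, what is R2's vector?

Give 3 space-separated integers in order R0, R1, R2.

Answer: 0 6 0

Derivation:
Op 1: merge R0<->R2 -> R0=(0,0,0) R2=(0,0,0)
Op 2: merge R2<->R0 -> R2=(0,0,0) R0=(0,0,0)
Op 3: merge R1<->R0 -> R1=(0,0,0) R0=(0,0,0)
Op 4: inc R1 by 1 -> R1=(0,1,0) value=1
Op 5: inc R1 by 5 -> R1=(0,6,0) value=6
Op 6: merge R0<->R2 -> R0=(0,0,0) R2=(0,0,0)
Op 7: inc R0 by 3 -> R0=(3,0,0) value=3
Op 8: merge R1<->R2 -> R1=(0,6,0) R2=(0,6,0)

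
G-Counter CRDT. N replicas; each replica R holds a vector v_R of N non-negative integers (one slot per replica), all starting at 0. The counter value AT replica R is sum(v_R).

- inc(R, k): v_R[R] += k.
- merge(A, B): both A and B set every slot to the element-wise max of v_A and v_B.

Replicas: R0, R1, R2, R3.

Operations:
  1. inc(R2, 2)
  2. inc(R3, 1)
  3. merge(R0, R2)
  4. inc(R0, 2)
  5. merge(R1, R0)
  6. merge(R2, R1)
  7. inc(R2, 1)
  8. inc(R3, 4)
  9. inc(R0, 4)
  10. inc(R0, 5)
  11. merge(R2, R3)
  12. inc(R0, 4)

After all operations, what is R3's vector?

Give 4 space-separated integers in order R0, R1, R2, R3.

Op 1: inc R2 by 2 -> R2=(0,0,2,0) value=2
Op 2: inc R3 by 1 -> R3=(0,0,0,1) value=1
Op 3: merge R0<->R2 -> R0=(0,0,2,0) R2=(0,0,2,0)
Op 4: inc R0 by 2 -> R0=(2,0,2,0) value=4
Op 5: merge R1<->R0 -> R1=(2,0,2,0) R0=(2,0,2,0)
Op 6: merge R2<->R1 -> R2=(2,0,2,0) R1=(2,0,2,0)
Op 7: inc R2 by 1 -> R2=(2,0,3,0) value=5
Op 8: inc R3 by 4 -> R3=(0,0,0,5) value=5
Op 9: inc R0 by 4 -> R0=(6,0,2,0) value=8
Op 10: inc R0 by 5 -> R0=(11,0,2,0) value=13
Op 11: merge R2<->R3 -> R2=(2,0,3,5) R3=(2,0,3,5)
Op 12: inc R0 by 4 -> R0=(15,0,2,0) value=17

Answer: 2 0 3 5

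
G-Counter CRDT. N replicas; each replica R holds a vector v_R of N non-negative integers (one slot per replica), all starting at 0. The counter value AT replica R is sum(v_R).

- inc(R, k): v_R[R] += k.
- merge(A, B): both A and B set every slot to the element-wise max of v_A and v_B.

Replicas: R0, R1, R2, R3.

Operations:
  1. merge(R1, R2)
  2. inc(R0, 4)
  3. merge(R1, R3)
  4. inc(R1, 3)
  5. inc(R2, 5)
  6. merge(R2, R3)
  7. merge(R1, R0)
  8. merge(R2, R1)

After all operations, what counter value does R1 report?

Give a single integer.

Op 1: merge R1<->R2 -> R1=(0,0,0,0) R2=(0,0,0,0)
Op 2: inc R0 by 4 -> R0=(4,0,0,0) value=4
Op 3: merge R1<->R3 -> R1=(0,0,0,0) R3=(0,0,0,0)
Op 4: inc R1 by 3 -> R1=(0,3,0,0) value=3
Op 5: inc R2 by 5 -> R2=(0,0,5,0) value=5
Op 6: merge R2<->R3 -> R2=(0,0,5,0) R3=(0,0,5,0)
Op 7: merge R1<->R0 -> R1=(4,3,0,0) R0=(4,3,0,0)
Op 8: merge R2<->R1 -> R2=(4,3,5,0) R1=(4,3,5,0)

Answer: 12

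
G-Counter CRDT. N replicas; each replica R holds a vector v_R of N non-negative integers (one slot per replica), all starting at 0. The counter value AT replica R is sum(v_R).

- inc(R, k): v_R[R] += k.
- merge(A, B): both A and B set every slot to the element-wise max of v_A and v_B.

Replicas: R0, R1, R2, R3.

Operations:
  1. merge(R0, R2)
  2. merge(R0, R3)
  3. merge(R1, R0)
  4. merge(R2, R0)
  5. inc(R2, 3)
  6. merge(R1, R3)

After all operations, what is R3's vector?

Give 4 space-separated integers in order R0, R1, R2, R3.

Op 1: merge R0<->R2 -> R0=(0,0,0,0) R2=(0,0,0,0)
Op 2: merge R0<->R3 -> R0=(0,0,0,0) R3=(0,0,0,0)
Op 3: merge R1<->R0 -> R1=(0,0,0,0) R0=(0,0,0,0)
Op 4: merge R2<->R0 -> R2=(0,0,0,0) R0=(0,0,0,0)
Op 5: inc R2 by 3 -> R2=(0,0,3,0) value=3
Op 6: merge R1<->R3 -> R1=(0,0,0,0) R3=(0,0,0,0)

Answer: 0 0 0 0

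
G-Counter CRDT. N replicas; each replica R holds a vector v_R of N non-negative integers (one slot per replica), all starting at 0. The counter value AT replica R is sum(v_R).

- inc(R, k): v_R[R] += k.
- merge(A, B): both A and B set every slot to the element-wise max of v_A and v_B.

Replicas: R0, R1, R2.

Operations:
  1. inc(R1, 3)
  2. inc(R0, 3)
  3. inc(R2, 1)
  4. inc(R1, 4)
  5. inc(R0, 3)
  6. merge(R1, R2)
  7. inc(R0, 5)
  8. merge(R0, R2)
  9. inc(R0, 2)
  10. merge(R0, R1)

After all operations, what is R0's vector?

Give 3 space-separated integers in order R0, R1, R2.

Op 1: inc R1 by 3 -> R1=(0,3,0) value=3
Op 2: inc R0 by 3 -> R0=(3,0,0) value=3
Op 3: inc R2 by 1 -> R2=(0,0,1) value=1
Op 4: inc R1 by 4 -> R1=(0,7,0) value=7
Op 5: inc R0 by 3 -> R0=(6,0,0) value=6
Op 6: merge R1<->R2 -> R1=(0,7,1) R2=(0,7,1)
Op 7: inc R0 by 5 -> R0=(11,0,0) value=11
Op 8: merge R0<->R2 -> R0=(11,7,1) R2=(11,7,1)
Op 9: inc R0 by 2 -> R0=(13,7,1) value=21
Op 10: merge R0<->R1 -> R0=(13,7,1) R1=(13,7,1)

Answer: 13 7 1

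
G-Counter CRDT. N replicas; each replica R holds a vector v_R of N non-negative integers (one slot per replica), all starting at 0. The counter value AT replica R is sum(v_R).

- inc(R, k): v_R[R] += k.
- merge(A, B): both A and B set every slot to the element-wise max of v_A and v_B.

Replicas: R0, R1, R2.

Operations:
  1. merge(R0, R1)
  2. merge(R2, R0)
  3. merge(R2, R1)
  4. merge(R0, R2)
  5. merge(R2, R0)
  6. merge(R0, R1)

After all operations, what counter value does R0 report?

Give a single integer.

Op 1: merge R0<->R1 -> R0=(0,0,0) R1=(0,0,0)
Op 2: merge R2<->R0 -> R2=(0,0,0) R0=(0,0,0)
Op 3: merge R2<->R1 -> R2=(0,0,0) R1=(0,0,0)
Op 4: merge R0<->R2 -> R0=(0,0,0) R2=(0,0,0)
Op 5: merge R2<->R0 -> R2=(0,0,0) R0=(0,0,0)
Op 6: merge R0<->R1 -> R0=(0,0,0) R1=(0,0,0)

Answer: 0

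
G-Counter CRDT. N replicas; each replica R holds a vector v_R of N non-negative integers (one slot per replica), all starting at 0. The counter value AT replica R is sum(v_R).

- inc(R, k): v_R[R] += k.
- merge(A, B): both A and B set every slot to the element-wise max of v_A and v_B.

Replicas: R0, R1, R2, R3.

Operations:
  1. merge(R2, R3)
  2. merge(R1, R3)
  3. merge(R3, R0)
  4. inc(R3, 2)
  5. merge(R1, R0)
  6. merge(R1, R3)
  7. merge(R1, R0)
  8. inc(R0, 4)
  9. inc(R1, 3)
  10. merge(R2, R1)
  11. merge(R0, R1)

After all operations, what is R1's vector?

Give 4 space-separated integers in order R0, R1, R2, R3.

Op 1: merge R2<->R3 -> R2=(0,0,0,0) R3=(0,0,0,0)
Op 2: merge R1<->R3 -> R1=(0,0,0,0) R3=(0,0,0,0)
Op 3: merge R3<->R0 -> R3=(0,0,0,0) R0=(0,0,0,0)
Op 4: inc R3 by 2 -> R3=(0,0,0,2) value=2
Op 5: merge R1<->R0 -> R1=(0,0,0,0) R0=(0,0,0,0)
Op 6: merge R1<->R3 -> R1=(0,0,0,2) R3=(0,0,0,2)
Op 7: merge R1<->R0 -> R1=(0,0,0,2) R0=(0,0,0,2)
Op 8: inc R0 by 4 -> R0=(4,0,0,2) value=6
Op 9: inc R1 by 3 -> R1=(0,3,0,2) value=5
Op 10: merge R2<->R1 -> R2=(0,3,0,2) R1=(0,3,0,2)
Op 11: merge R0<->R1 -> R0=(4,3,0,2) R1=(4,3,0,2)

Answer: 4 3 0 2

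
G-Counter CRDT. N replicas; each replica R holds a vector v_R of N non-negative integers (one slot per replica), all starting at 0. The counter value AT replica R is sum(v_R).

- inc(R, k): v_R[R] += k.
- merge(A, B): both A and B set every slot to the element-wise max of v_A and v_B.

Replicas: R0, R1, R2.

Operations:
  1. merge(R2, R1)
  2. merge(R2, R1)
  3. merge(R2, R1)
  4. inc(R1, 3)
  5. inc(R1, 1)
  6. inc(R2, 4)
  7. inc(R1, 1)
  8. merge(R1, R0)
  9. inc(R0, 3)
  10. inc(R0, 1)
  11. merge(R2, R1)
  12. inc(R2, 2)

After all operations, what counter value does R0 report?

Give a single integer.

Op 1: merge R2<->R1 -> R2=(0,0,0) R1=(0,0,0)
Op 2: merge R2<->R1 -> R2=(0,0,0) R1=(0,0,0)
Op 3: merge R2<->R1 -> R2=(0,0,0) R1=(0,0,0)
Op 4: inc R1 by 3 -> R1=(0,3,0) value=3
Op 5: inc R1 by 1 -> R1=(0,4,0) value=4
Op 6: inc R2 by 4 -> R2=(0,0,4) value=4
Op 7: inc R1 by 1 -> R1=(0,5,0) value=5
Op 8: merge R1<->R0 -> R1=(0,5,0) R0=(0,5,0)
Op 9: inc R0 by 3 -> R0=(3,5,0) value=8
Op 10: inc R0 by 1 -> R0=(4,5,0) value=9
Op 11: merge R2<->R1 -> R2=(0,5,4) R1=(0,5,4)
Op 12: inc R2 by 2 -> R2=(0,5,6) value=11

Answer: 9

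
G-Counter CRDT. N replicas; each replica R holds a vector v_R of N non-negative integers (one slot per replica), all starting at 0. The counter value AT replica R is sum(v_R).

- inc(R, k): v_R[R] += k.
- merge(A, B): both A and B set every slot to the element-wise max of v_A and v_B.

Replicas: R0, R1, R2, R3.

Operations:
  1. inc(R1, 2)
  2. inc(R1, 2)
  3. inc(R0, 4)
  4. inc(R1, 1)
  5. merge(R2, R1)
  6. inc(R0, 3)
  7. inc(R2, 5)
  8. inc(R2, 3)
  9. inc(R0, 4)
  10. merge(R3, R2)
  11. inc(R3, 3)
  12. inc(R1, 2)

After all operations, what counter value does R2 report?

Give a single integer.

Answer: 13

Derivation:
Op 1: inc R1 by 2 -> R1=(0,2,0,0) value=2
Op 2: inc R1 by 2 -> R1=(0,4,0,0) value=4
Op 3: inc R0 by 4 -> R0=(4,0,0,0) value=4
Op 4: inc R1 by 1 -> R1=(0,5,0,0) value=5
Op 5: merge R2<->R1 -> R2=(0,5,0,0) R1=(0,5,0,0)
Op 6: inc R0 by 3 -> R0=(7,0,0,0) value=7
Op 7: inc R2 by 5 -> R2=(0,5,5,0) value=10
Op 8: inc R2 by 3 -> R2=(0,5,8,0) value=13
Op 9: inc R0 by 4 -> R0=(11,0,0,0) value=11
Op 10: merge R3<->R2 -> R3=(0,5,8,0) R2=(0,5,8,0)
Op 11: inc R3 by 3 -> R3=(0,5,8,3) value=16
Op 12: inc R1 by 2 -> R1=(0,7,0,0) value=7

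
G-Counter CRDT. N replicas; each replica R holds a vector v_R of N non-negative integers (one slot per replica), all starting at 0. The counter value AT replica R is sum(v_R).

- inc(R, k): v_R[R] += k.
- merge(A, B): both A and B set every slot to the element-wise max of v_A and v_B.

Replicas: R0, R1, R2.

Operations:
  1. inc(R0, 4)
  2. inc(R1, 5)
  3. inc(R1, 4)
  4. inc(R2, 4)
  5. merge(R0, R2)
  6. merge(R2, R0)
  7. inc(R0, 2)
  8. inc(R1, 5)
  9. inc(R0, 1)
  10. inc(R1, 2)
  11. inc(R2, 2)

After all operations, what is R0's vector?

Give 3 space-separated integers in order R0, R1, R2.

Op 1: inc R0 by 4 -> R0=(4,0,0) value=4
Op 2: inc R1 by 5 -> R1=(0,5,0) value=5
Op 3: inc R1 by 4 -> R1=(0,9,0) value=9
Op 4: inc R2 by 4 -> R2=(0,0,4) value=4
Op 5: merge R0<->R2 -> R0=(4,0,4) R2=(4,0,4)
Op 6: merge R2<->R0 -> R2=(4,0,4) R0=(4,0,4)
Op 7: inc R0 by 2 -> R0=(6,0,4) value=10
Op 8: inc R1 by 5 -> R1=(0,14,0) value=14
Op 9: inc R0 by 1 -> R0=(7,0,4) value=11
Op 10: inc R1 by 2 -> R1=(0,16,0) value=16
Op 11: inc R2 by 2 -> R2=(4,0,6) value=10

Answer: 7 0 4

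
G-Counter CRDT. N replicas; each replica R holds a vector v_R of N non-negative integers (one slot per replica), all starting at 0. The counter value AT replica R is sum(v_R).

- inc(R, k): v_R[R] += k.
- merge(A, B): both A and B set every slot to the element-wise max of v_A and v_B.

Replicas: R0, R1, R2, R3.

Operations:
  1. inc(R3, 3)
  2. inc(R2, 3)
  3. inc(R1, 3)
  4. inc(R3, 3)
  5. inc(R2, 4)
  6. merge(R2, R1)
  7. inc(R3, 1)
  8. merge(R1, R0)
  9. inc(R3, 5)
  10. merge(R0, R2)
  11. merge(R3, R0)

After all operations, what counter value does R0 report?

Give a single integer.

Answer: 22

Derivation:
Op 1: inc R3 by 3 -> R3=(0,0,0,3) value=3
Op 2: inc R2 by 3 -> R2=(0,0,3,0) value=3
Op 3: inc R1 by 3 -> R1=(0,3,0,0) value=3
Op 4: inc R3 by 3 -> R3=(0,0,0,6) value=6
Op 5: inc R2 by 4 -> R2=(0,0,7,0) value=7
Op 6: merge R2<->R1 -> R2=(0,3,7,0) R1=(0,3,7,0)
Op 7: inc R3 by 1 -> R3=(0,0,0,7) value=7
Op 8: merge R1<->R0 -> R1=(0,3,7,0) R0=(0,3,7,0)
Op 9: inc R3 by 5 -> R3=(0,0,0,12) value=12
Op 10: merge R0<->R2 -> R0=(0,3,7,0) R2=(0,3,7,0)
Op 11: merge R3<->R0 -> R3=(0,3,7,12) R0=(0,3,7,12)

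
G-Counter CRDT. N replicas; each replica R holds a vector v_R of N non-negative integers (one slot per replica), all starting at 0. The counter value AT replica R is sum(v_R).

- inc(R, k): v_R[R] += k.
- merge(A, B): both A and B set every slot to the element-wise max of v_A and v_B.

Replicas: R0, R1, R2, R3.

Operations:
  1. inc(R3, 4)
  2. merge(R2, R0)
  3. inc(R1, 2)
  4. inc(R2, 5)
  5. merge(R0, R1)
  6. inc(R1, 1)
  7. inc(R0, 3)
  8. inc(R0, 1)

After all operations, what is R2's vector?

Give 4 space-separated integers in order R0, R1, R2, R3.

Op 1: inc R3 by 4 -> R3=(0,0,0,4) value=4
Op 2: merge R2<->R0 -> R2=(0,0,0,0) R0=(0,0,0,0)
Op 3: inc R1 by 2 -> R1=(0,2,0,0) value=2
Op 4: inc R2 by 5 -> R2=(0,0,5,0) value=5
Op 5: merge R0<->R1 -> R0=(0,2,0,0) R1=(0,2,0,0)
Op 6: inc R1 by 1 -> R1=(0,3,0,0) value=3
Op 7: inc R0 by 3 -> R0=(3,2,0,0) value=5
Op 8: inc R0 by 1 -> R0=(4,2,0,0) value=6

Answer: 0 0 5 0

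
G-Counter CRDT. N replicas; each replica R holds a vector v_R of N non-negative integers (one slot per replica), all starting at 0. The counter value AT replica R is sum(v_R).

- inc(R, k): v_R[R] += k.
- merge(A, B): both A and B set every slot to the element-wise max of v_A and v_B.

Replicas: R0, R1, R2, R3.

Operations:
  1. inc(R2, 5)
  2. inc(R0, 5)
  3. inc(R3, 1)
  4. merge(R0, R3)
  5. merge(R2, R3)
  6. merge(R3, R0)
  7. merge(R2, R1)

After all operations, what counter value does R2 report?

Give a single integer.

Answer: 11

Derivation:
Op 1: inc R2 by 5 -> R2=(0,0,5,0) value=5
Op 2: inc R0 by 5 -> R0=(5,0,0,0) value=5
Op 3: inc R3 by 1 -> R3=(0,0,0,1) value=1
Op 4: merge R0<->R3 -> R0=(5,0,0,1) R3=(5,0,0,1)
Op 5: merge R2<->R3 -> R2=(5,0,5,1) R3=(5,0,5,1)
Op 6: merge R3<->R0 -> R3=(5,0,5,1) R0=(5,0,5,1)
Op 7: merge R2<->R1 -> R2=(5,0,5,1) R1=(5,0,5,1)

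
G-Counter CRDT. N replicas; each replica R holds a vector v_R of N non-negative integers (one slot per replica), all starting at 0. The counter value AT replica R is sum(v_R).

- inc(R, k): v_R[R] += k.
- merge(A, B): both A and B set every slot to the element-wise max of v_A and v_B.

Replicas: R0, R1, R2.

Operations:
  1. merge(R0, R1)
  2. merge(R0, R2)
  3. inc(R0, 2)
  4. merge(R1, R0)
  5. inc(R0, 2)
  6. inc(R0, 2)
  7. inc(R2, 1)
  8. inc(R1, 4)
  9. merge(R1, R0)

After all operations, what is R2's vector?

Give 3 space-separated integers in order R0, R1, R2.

Op 1: merge R0<->R1 -> R0=(0,0,0) R1=(0,0,0)
Op 2: merge R0<->R2 -> R0=(0,0,0) R2=(0,0,0)
Op 3: inc R0 by 2 -> R0=(2,0,0) value=2
Op 4: merge R1<->R0 -> R1=(2,0,0) R0=(2,0,0)
Op 5: inc R0 by 2 -> R0=(4,0,0) value=4
Op 6: inc R0 by 2 -> R0=(6,0,0) value=6
Op 7: inc R2 by 1 -> R2=(0,0,1) value=1
Op 8: inc R1 by 4 -> R1=(2,4,0) value=6
Op 9: merge R1<->R0 -> R1=(6,4,0) R0=(6,4,0)

Answer: 0 0 1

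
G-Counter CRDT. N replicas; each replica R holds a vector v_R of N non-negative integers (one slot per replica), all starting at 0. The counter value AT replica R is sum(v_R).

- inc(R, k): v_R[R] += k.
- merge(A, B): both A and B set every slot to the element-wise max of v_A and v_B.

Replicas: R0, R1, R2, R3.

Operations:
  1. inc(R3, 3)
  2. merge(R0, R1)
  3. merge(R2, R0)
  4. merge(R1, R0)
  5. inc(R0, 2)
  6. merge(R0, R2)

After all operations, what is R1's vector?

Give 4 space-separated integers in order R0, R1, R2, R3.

Op 1: inc R3 by 3 -> R3=(0,0,0,3) value=3
Op 2: merge R0<->R1 -> R0=(0,0,0,0) R1=(0,0,0,0)
Op 3: merge R2<->R0 -> R2=(0,0,0,0) R0=(0,0,0,0)
Op 4: merge R1<->R0 -> R1=(0,0,0,0) R0=(0,0,0,0)
Op 5: inc R0 by 2 -> R0=(2,0,0,0) value=2
Op 6: merge R0<->R2 -> R0=(2,0,0,0) R2=(2,0,0,0)

Answer: 0 0 0 0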